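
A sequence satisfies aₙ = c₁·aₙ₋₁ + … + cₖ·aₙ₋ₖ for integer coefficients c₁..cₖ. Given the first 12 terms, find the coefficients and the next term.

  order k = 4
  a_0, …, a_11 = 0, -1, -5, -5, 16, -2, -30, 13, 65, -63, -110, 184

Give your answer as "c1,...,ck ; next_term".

-1,-2,-1,1 ; 164

  a_4 = -1·-5 + -2·-5 + -1·-1 + 1·0 = 16
  a_5 = -1·16 + -2·-5 + -1·-5 + 1·-1 = -2
  a_6 = -1·-2 + -2·16 + -1·-5 + 1·-5 = -30
  a_7 = -1·-30 + -2·-2 + -1·16 + 1·-5 = 13
  a_8 = -1·13 + -2·-30 + -1·-2 + 1·16 = 65
  a_9 = -1·65 + -2·13 + -1·-30 + 1·-2 = -63
  a_10 = -1·-63 + -2·65 + -1·13 + 1·-30 = -110
  a_11 = -1·-110 + -2·-63 + -1·65 + 1·13 = 184
  a_12 = -1·184 + -2·-110 + -1·-63 + 1·65 = 164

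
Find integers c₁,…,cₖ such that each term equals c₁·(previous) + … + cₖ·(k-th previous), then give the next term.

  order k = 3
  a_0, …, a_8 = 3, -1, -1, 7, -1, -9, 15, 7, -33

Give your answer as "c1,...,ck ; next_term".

0,-1,2 ; 23

  a_3 = 0·-1 + -1·-1 + 2·3 = 7
  a_4 = 0·7 + -1·-1 + 2·-1 = -1
  a_5 = 0·-1 + -1·7 + 2·-1 = -9
  a_6 = 0·-9 + -1·-1 + 2·7 = 15
  a_7 = 0·15 + -1·-9 + 2·-1 = 7
  a_8 = 0·7 + -1·15 + 2·-9 = -33
  a_9 = 0·-33 + -1·7 + 2·15 = 23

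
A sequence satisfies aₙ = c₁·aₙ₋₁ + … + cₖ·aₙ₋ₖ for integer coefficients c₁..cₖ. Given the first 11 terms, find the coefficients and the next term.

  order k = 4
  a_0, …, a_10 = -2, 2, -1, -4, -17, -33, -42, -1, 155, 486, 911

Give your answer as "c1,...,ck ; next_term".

  a_4 = 3·-4 + -3·-1 + -2·2 + 2·-2 = -17
  a_5 = 3·-17 + -3·-4 + -2·-1 + 2·2 = -33
  a_6 = 3·-33 + -3·-17 + -2·-4 + 2·-1 = -42
  a_7 = 3·-42 + -3·-33 + -2·-17 + 2·-4 = -1
  a_8 = 3·-1 + -3·-42 + -2·-33 + 2·-17 = 155
  a_9 = 3·155 + -3·-1 + -2·-42 + 2·-33 = 486
  a_10 = 3·486 + -3·155 + -2·-1 + 2·-42 = 911
  a_11 = 3·911 + -3·486 + -2·155 + 2·-1 = 963

3,-3,-2,2 ; 963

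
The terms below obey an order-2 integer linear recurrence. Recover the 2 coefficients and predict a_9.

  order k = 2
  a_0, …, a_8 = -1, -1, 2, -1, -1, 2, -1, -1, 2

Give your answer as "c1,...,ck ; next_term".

-1,-1 ; -1

  a_2 = -1·-1 + -1·-1 = 2
  a_3 = -1·2 + -1·-1 = -1
  a_4 = -1·-1 + -1·2 = -1
  a_5 = -1·-1 + -1·-1 = 2
  a_6 = -1·2 + -1·-1 = -1
  a_7 = -1·-1 + -1·2 = -1
  a_8 = -1·-1 + -1·-1 = 2
  a_9 = -1·2 + -1·-1 = -1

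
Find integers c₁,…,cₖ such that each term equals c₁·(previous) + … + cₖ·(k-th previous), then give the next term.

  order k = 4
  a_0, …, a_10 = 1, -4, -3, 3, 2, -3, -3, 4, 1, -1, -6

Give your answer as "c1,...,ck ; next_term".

-1,0,-1,1 ; 9

  a_4 = -1·3 + 0·-3 + -1·-4 + 1·1 = 2
  a_5 = -1·2 + 0·3 + -1·-3 + 1·-4 = -3
  a_6 = -1·-3 + 0·2 + -1·3 + 1·-3 = -3
  a_7 = -1·-3 + 0·-3 + -1·2 + 1·3 = 4
  a_8 = -1·4 + 0·-3 + -1·-3 + 1·2 = 1
  a_9 = -1·1 + 0·4 + -1·-3 + 1·-3 = -1
  a_10 = -1·-1 + 0·1 + -1·4 + 1·-3 = -6
  a_11 = -1·-6 + 0·-1 + -1·1 + 1·4 = 9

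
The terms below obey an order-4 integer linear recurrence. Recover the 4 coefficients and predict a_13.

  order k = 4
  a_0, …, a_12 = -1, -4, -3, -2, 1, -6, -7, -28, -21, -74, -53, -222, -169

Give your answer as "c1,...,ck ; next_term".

  a_4 = 1·-2 + 2·-3 + -3·-4 + 3·-1 = 1
  a_5 = 1·1 + 2·-2 + -3·-3 + 3·-4 = -6
  a_6 = 1·-6 + 2·1 + -3·-2 + 3·-3 = -7
  a_7 = 1·-7 + 2·-6 + -3·1 + 3·-2 = -28
  a_8 = 1·-28 + 2·-7 + -3·-6 + 3·1 = -21
  a_9 = 1·-21 + 2·-28 + -3·-7 + 3·-6 = -74
  a_10 = 1·-74 + 2·-21 + -3·-28 + 3·-7 = -53
  a_11 = 1·-53 + 2·-74 + -3·-21 + 3·-28 = -222
  a_12 = 1·-222 + 2·-53 + -3·-74 + 3·-21 = -169
  a_13 = 1·-169 + 2·-222 + -3·-53 + 3·-74 = -676

1,2,-3,3 ; -676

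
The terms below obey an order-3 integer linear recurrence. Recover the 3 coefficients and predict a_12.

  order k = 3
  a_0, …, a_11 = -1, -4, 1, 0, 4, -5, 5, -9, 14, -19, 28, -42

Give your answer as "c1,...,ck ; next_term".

  a_3 = -1·1 + 0·-4 + -1·-1 = 0
  a_4 = -1·0 + 0·1 + -1·-4 = 4
  a_5 = -1·4 + 0·0 + -1·1 = -5
  a_6 = -1·-5 + 0·4 + -1·0 = 5
  a_7 = -1·5 + 0·-5 + -1·4 = -9
  a_8 = -1·-9 + 0·5 + -1·-5 = 14
  a_9 = -1·14 + 0·-9 + -1·5 = -19
  a_10 = -1·-19 + 0·14 + -1·-9 = 28
  a_11 = -1·28 + 0·-19 + -1·14 = -42
  a_12 = -1·-42 + 0·28 + -1·-19 = 61

-1,0,-1 ; 61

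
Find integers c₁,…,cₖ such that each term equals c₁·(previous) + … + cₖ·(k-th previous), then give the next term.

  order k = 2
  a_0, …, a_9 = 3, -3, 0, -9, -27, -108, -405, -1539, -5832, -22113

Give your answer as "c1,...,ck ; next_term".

  a_2 = 3·-3 + 3·3 = 0
  a_3 = 3·0 + 3·-3 = -9
  a_4 = 3·-9 + 3·0 = -27
  a_5 = 3·-27 + 3·-9 = -108
  a_6 = 3·-108 + 3·-27 = -405
  a_7 = 3·-405 + 3·-108 = -1539
  a_8 = 3·-1539 + 3·-405 = -5832
  a_9 = 3·-5832 + 3·-1539 = -22113
  a_10 = 3·-22113 + 3·-5832 = -83835

3,3 ; -83835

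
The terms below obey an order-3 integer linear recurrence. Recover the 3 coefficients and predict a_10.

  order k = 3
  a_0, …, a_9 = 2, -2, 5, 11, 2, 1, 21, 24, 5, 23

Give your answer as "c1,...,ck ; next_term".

1,-1,2 ; 66

  a_3 = 1·5 + -1·-2 + 2·2 = 11
  a_4 = 1·11 + -1·5 + 2·-2 = 2
  a_5 = 1·2 + -1·11 + 2·5 = 1
  a_6 = 1·1 + -1·2 + 2·11 = 21
  a_7 = 1·21 + -1·1 + 2·2 = 24
  a_8 = 1·24 + -1·21 + 2·1 = 5
  a_9 = 1·5 + -1·24 + 2·21 = 23
  a_10 = 1·23 + -1·5 + 2·24 = 66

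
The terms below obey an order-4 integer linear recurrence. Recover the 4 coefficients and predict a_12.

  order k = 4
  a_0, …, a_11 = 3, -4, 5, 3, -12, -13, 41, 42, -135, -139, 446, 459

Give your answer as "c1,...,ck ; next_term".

  a_4 = 0·3 + -3·5 + 0·-4 + 1·3 = -12
  a_5 = 0·-12 + -3·3 + 0·5 + 1·-4 = -13
  a_6 = 0·-13 + -3·-12 + 0·3 + 1·5 = 41
  a_7 = 0·41 + -3·-13 + 0·-12 + 1·3 = 42
  a_8 = 0·42 + -3·41 + 0·-13 + 1·-12 = -135
  a_9 = 0·-135 + -3·42 + 0·41 + 1·-13 = -139
  a_10 = 0·-139 + -3·-135 + 0·42 + 1·41 = 446
  a_11 = 0·446 + -3·-139 + 0·-135 + 1·42 = 459
  a_12 = 0·459 + -3·446 + 0·-139 + 1·-135 = -1473

0,-3,0,1 ; -1473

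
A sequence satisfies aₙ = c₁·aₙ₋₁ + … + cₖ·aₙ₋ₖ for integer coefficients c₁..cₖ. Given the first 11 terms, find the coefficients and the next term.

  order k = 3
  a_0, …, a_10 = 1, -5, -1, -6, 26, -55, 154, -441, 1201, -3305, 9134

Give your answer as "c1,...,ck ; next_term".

-2,1,-3 ; -25176

  a_3 = -2·-1 + 1·-5 + -3·1 = -6
  a_4 = -2·-6 + 1·-1 + -3·-5 = 26
  a_5 = -2·26 + 1·-6 + -3·-1 = -55
  a_6 = -2·-55 + 1·26 + -3·-6 = 154
  a_7 = -2·154 + 1·-55 + -3·26 = -441
  a_8 = -2·-441 + 1·154 + -3·-55 = 1201
  a_9 = -2·1201 + 1·-441 + -3·154 = -3305
  a_10 = -2·-3305 + 1·1201 + -3·-441 = 9134
  a_11 = -2·9134 + 1·-3305 + -3·1201 = -25176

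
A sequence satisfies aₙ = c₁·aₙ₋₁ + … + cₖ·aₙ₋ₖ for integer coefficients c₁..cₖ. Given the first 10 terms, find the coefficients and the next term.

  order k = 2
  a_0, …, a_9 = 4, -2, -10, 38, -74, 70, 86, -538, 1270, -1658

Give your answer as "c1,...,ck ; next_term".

-3,-4 ; -106

  a_2 = -3·-2 + -4·4 = -10
  a_3 = -3·-10 + -4·-2 = 38
  a_4 = -3·38 + -4·-10 = -74
  a_5 = -3·-74 + -4·38 = 70
  a_6 = -3·70 + -4·-74 = 86
  a_7 = -3·86 + -4·70 = -538
  a_8 = -3·-538 + -4·86 = 1270
  a_9 = -3·1270 + -4·-538 = -1658
  a_10 = -3·-1658 + -4·1270 = -106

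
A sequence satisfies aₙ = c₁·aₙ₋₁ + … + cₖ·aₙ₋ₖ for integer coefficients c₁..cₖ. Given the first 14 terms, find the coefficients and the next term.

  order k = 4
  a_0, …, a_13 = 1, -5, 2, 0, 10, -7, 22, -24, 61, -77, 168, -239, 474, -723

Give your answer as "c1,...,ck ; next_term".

  a_4 = 0·0 + 2·2 + -1·-5 + 1·1 = 10
  a_5 = 0·10 + 2·0 + -1·2 + 1·-5 = -7
  a_6 = 0·-7 + 2·10 + -1·0 + 1·2 = 22
  a_7 = 0·22 + 2·-7 + -1·10 + 1·0 = -24
  a_8 = 0·-24 + 2·22 + -1·-7 + 1·10 = 61
  a_9 = 0·61 + 2·-24 + -1·22 + 1·-7 = -77
  a_10 = 0·-77 + 2·61 + -1·-24 + 1·22 = 168
  a_11 = 0·168 + 2·-77 + -1·61 + 1·-24 = -239
  a_12 = 0·-239 + 2·168 + -1·-77 + 1·61 = 474
  a_13 = 0·474 + 2·-239 + -1·168 + 1·-77 = -723
  a_14 = 0·-723 + 2·474 + -1·-239 + 1·168 = 1355

0,2,-1,1 ; 1355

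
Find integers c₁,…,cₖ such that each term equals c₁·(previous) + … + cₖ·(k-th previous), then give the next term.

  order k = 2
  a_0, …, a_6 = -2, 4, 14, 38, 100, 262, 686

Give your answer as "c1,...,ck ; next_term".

  a_2 = 3·4 + -1·-2 = 14
  a_3 = 3·14 + -1·4 = 38
  a_4 = 3·38 + -1·14 = 100
  a_5 = 3·100 + -1·38 = 262
  a_6 = 3·262 + -1·100 = 686
  a_7 = 3·686 + -1·262 = 1796

3,-1 ; 1796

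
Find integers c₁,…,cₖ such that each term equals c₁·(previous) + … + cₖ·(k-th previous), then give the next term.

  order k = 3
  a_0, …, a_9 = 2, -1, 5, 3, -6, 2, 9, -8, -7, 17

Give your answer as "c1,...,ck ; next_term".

0,-1,1 ; -1

  a_3 = 0·5 + -1·-1 + 1·2 = 3
  a_4 = 0·3 + -1·5 + 1·-1 = -6
  a_5 = 0·-6 + -1·3 + 1·5 = 2
  a_6 = 0·2 + -1·-6 + 1·3 = 9
  a_7 = 0·9 + -1·2 + 1·-6 = -8
  a_8 = 0·-8 + -1·9 + 1·2 = -7
  a_9 = 0·-7 + -1·-8 + 1·9 = 17
  a_10 = 0·17 + -1·-7 + 1·-8 = -1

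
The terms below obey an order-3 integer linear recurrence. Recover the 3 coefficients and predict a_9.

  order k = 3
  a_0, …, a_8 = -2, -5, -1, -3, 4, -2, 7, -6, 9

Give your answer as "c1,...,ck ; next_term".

0,1,-1 ; -13

  a_3 = 0·-1 + 1·-5 + -1·-2 = -3
  a_4 = 0·-3 + 1·-1 + -1·-5 = 4
  a_5 = 0·4 + 1·-3 + -1·-1 = -2
  a_6 = 0·-2 + 1·4 + -1·-3 = 7
  a_7 = 0·7 + 1·-2 + -1·4 = -6
  a_8 = 0·-6 + 1·7 + -1·-2 = 9
  a_9 = 0·9 + 1·-6 + -1·7 = -13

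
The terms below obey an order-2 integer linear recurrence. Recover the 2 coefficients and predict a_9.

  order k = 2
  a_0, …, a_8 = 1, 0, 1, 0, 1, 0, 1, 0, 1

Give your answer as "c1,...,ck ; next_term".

0,1 ; 0

  a_2 = 0·0 + 1·1 = 1
  a_3 = 0·1 + 1·0 = 0
  a_4 = 0·0 + 1·1 = 1
  a_5 = 0·1 + 1·0 = 0
  a_6 = 0·0 + 1·1 = 1
  a_7 = 0·1 + 1·0 = 0
  a_8 = 0·0 + 1·1 = 1
  a_9 = 0·1 + 1·0 = 0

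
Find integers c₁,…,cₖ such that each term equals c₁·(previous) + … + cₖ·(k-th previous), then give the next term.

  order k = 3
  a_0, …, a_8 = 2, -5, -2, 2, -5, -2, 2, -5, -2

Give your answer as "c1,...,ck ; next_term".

  a_3 = 0·-2 + 0·-5 + 1·2 = 2
  a_4 = 0·2 + 0·-2 + 1·-5 = -5
  a_5 = 0·-5 + 0·2 + 1·-2 = -2
  a_6 = 0·-2 + 0·-5 + 1·2 = 2
  a_7 = 0·2 + 0·-2 + 1·-5 = -5
  a_8 = 0·-5 + 0·2 + 1·-2 = -2
  a_9 = 0·-2 + 0·-5 + 1·2 = 2

0,0,1 ; 2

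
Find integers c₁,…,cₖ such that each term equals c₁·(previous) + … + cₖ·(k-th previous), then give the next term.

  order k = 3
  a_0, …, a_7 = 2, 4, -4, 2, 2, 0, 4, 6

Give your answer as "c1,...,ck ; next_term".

  a_3 = 1·-4 + 1·4 + 1·2 = 2
  a_4 = 1·2 + 1·-4 + 1·4 = 2
  a_5 = 1·2 + 1·2 + 1·-4 = 0
  a_6 = 1·0 + 1·2 + 1·2 = 4
  a_7 = 1·4 + 1·0 + 1·2 = 6
  a_8 = 1·6 + 1·4 + 1·0 = 10

1,1,1 ; 10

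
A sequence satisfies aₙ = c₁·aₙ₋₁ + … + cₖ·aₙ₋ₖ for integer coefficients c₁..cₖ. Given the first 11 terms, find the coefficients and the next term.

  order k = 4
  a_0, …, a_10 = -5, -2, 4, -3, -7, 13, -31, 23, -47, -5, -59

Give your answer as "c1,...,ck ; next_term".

-1,2,4,2 ; -93

  a_4 = -1·-3 + 2·4 + 4·-2 + 2·-5 = -7
  a_5 = -1·-7 + 2·-3 + 4·4 + 2·-2 = 13
  a_6 = -1·13 + 2·-7 + 4·-3 + 2·4 = -31
  a_7 = -1·-31 + 2·13 + 4·-7 + 2·-3 = 23
  a_8 = -1·23 + 2·-31 + 4·13 + 2·-7 = -47
  a_9 = -1·-47 + 2·23 + 4·-31 + 2·13 = -5
  a_10 = -1·-5 + 2·-47 + 4·23 + 2·-31 = -59
  a_11 = -1·-59 + 2·-5 + 4·-47 + 2·23 = -93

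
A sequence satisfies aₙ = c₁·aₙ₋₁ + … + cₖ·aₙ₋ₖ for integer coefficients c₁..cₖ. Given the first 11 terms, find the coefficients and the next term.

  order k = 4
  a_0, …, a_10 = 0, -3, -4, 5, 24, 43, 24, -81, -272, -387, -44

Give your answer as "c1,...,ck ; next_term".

  a_4 = 2·5 + -2·-4 + -2·-3 + 1·0 = 24
  a_5 = 2·24 + -2·5 + -2·-4 + 1·-3 = 43
  a_6 = 2·43 + -2·24 + -2·5 + 1·-4 = 24
  a_7 = 2·24 + -2·43 + -2·24 + 1·5 = -81
  a_8 = 2·-81 + -2·24 + -2·43 + 1·24 = -272
  a_9 = 2·-272 + -2·-81 + -2·24 + 1·43 = -387
  a_10 = 2·-387 + -2·-272 + -2·-81 + 1·24 = -44
  a_11 = 2·-44 + -2·-387 + -2·-272 + 1·-81 = 1149

2,-2,-2,1 ; 1149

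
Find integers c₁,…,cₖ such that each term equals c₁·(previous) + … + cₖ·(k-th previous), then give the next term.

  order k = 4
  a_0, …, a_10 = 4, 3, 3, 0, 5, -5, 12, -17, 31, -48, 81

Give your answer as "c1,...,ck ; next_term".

  a_4 = -1·0 + 2·3 + 1·3 + -1·4 = 5
  a_5 = -1·5 + 2·0 + 1·3 + -1·3 = -5
  a_6 = -1·-5 + 2·5 + 1·0 + -1·3 = 12
  a_7 = -1·12 + 2·-5 + 1·5 + -1·0 = -17
  a_8 = -1·-17 + 2·12 + 1·-5 + -1·5 = 31
  a_9 = -1·31 + 2·-17 + 1·12 + -1·-5 = -48
  a_10 = -1·-48 + 2·31 + 1·-17 + -1·12 = 81
  a_11 = -1·81 + 2·-48 + 1·31 + -1·-17 = -129

-1,2,1,-1 ; -129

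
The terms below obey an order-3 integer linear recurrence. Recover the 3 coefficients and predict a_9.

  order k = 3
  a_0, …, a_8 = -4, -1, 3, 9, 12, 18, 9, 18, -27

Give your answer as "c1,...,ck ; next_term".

  a_3 = 0·3 + 3·-1 + -3·-4 = 9
  a_4 = 0·9 + 3·3 + -3·-1 = 12
  a_5 = 0·12 + 3·9 + -3·3 = 18
  a_6 = 0·18 + 3·12 + -3·9 = 9
  a_7 = 0·9 + 3·18 + -3·12 = 18
  a_8 = 0·18 + 3·9 + -3·18 = -27
  a_9 = 0·-27 + 3·18 + -3·9 = 27

0,3,-3 ; 27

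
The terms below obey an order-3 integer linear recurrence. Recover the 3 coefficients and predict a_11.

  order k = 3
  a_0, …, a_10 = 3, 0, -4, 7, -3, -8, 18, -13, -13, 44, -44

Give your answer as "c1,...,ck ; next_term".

  a_3 = -1·-4 + -1·0 + 1·3 = 7
  a_4 = -1·7 + -1·-4 + 1·0 = -3
  a_5 = -1·-3 + -1·7 + 1·-4 = -8
  a_6 = -1·-8 + -1·-3 + 1·7 = 18
  a_7 = -1·18 + -1·-8 + 1·-3 = -13
  a_8 = -1·-13 + -1·18 + 1·-8 = -13
  a_9 = -1·-13 + -1·-13 + 1·18 = 44
  a_10 = -1·44 + -1·-13 + 1·-13 = -44
  a_11 = -1·-44 + -1·44 + 1·-13 = -13

-1,-1,1 ; -13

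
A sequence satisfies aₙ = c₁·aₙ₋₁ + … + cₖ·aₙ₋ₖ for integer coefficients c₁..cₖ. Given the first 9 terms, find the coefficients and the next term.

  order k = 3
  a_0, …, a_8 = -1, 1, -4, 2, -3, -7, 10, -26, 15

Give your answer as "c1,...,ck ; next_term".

-1,1,3 ; -11

  a_3 = -1·-4 + 1·1 + 3·-1 = 2
  a_4 = -1·2 + 1·-4 + 3·1 = -3
  a_5 = -1·-3 + 1·2 + 3·-4 = -7
  a_6 = -1·-7 + 1·-3 + 3·2 = 10
  a_7 = -1·10 + 1·-7 + 3·-3 = -26
  a_8 = -1·-26 + 1·10 + 3·-7 = 15
  a_9 = -1·15 + 1·-26 + 3·10 = -11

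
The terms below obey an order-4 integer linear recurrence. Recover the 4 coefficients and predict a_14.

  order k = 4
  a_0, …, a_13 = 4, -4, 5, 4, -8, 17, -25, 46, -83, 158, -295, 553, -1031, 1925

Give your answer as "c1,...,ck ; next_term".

  a_4 = -2·4 + 0·5 + 1·-4 + 1·4 = -8
  a_5 = -2·-8 + 0·4 + 1·5 + 1·-4 = 17
  a_6 = -2·17 + 0·-8 + 1·4 + 1·5 = -25
  a_7 = -2·-25 + 0·17 + 1·-8 + 1·4 = 46
  a_8 = -2·46 + 0·-25 + 1·17 + 1·-8 = -83
  a_9 = -2·-83 + 0·46 + 1·-25 + 1·17 = 158
  a_10 = -2·158 + 0·-83 + 1·46 + 1·-25 = -295
  a_11 = -2·-295 + 0·158 + 1·-83 + 1·46 = 553
  a_12 = -2·553 + 0·-295 + 1·158 + 1·-83 = -1031
  a_13 = -2·-1031 + 0·553 + 1·-295 + 1·158 = 1925
  a_14 = -2·1925 + 0·-1031 + 1·553 + 1·-295 = -3592

-2,0,1,1 ; -3592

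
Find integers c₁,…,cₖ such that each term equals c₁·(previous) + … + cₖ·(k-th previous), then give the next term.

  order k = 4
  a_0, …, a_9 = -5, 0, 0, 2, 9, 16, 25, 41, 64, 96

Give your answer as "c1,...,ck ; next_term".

2,-1,1,-1 ; 144

  a_4 = 2·2 + -1·0 + 1·0 + -1·-5 = 9
  a_5 = 2·9 + -1·2 + 1·0 + -1·0 = 16
  a_6 = 2·16 + -1·9 + 1·2 + -1·0 = 25
  a_7 = 2·25 + -1·16 + 1·9 + -1·2 = 41
  a_8 = 2·41 + -1·25 + 1·16 + -1·9 = 64
  a_9 = 2·64 + -1·41 + 1·25 + -1·16 = 96
  a_10 = 2·96 + -1·64 + 1·41 + -1·25 = 144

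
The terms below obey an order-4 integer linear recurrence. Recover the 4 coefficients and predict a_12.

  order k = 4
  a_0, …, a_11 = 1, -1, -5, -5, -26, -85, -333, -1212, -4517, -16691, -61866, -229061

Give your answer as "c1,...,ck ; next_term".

  a_4 = 3·-5 + 3·-5 + -2·-1 + 2·1 = -26
  a_5 = 3·-26 + 3·-5 + -2·-5 + 2·-1 = -85
  a_6 = 3·-85 + 3·-26 + -2·-5 + 2·-5 = -333
  a_7 = 3·-333 + 3·-85 + -2·-26 + 2·-5 = -1212
  a_8 = 3·-1212 + 3·-333 + -2·-85 + 2·-26 = -4517
  a_9 = 3·-4517 + 3·-1212 + -2·-333 + 2·-85 = -16691
  a_10 = 3·-16691 + 3·-4517 + -2·-1212 + 2·-333 = -61866
  a_11 = 3·-61866 + 3·-16691 + -2·-4517 + 2·-1212 = -229061
  a_12 = 3·-229061 + 3·-61866 + -2·-16691 + 2·-4517 = -848433

3,3,-2,2 ; -848433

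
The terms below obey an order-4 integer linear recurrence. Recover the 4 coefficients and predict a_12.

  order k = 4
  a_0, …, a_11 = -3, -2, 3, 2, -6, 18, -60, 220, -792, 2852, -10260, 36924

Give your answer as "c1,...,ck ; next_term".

  a_4 = -3·2 + 2·3 + 0·-2 + 2·-3 = -6
  a_5 = -3·-6 + 2·2 + 0·3 + 2·-2 = 18
  a_6 = -3·18 + 2·-6 + 0·2 + 2·3 = -60
  a_7 = -3·-60 + 2·18 + 0·-6 + 2·2 = 220
  a_8 = -3·220 + 2·-60 + 0·18 + 2·-6 = -792
  a_9 = -3·-792 + 2·220 + 0·-60 + 2·18 = 2852
  a_10 = -3·2852 + 2·-792 + 0·220 + 2·-60 = -10260
  a_11 = -3·-10260 + 2·2852 + 0·-792 + 2·220 = 36924
  a_12 = -3·36924 + 2·-10260 + 0·2852 + 2·-792 = -132876

-3,2,0,2 ; -132876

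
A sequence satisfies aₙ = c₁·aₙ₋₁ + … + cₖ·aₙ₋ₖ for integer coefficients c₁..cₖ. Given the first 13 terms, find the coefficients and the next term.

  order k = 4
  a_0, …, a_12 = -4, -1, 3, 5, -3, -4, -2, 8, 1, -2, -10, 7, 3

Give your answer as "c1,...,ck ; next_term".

0,0,-1,1 ; 8

  a_4 = 0·5 + 0·3 + -1·-1 + 1·-4 = -3
  a_5 = 0·-3 + 0·5 + -1·3 + 1·-1 = -4
  a_6 = 0·-4 + 0·-3 + -1·5 + 1·3 = -2
  a_7 = 0·-2 + 0·-4 + -1·-3 + 1·5 = 8
  a_8 = 0·8 + 0·-2 + -1·-4 + 1·-3 = 1
  a_9 = 0·1 + 0·8 + -1·-2 + 1·-4 = -2
  a_10 = 0·-2 + 0·1 + -1·8 + 1·-2 = -10
  a_11 = 0·-10 + 0·-2 + -1·1 + 1·8 = 7
  a_12 = 0·7 + 0·-10 + -1·-2 + 1·1 = 3
  a_13 = 0·3 + 0·7 + -1·-10 + 1·-2 = 8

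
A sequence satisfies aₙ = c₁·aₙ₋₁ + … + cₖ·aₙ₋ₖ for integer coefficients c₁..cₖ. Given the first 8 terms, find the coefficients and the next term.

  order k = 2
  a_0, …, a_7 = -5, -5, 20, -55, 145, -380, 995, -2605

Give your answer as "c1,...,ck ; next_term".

-3,-1 ; 6820

  a_2 = -3·-5 + -1·-5 = 20
  a_3 = -3·20 + -1·-5 = -55
  a_4 = -3·-55 + -1·20 = 145
  a_5 = -3·145 + -1·-55 = -380
  a_6 = -3·-380 + -1·145 = 995
  a_7 = -3·995 + -1·-380 = -2605
  a_8 = -3·-2605 + -1·995 = 6820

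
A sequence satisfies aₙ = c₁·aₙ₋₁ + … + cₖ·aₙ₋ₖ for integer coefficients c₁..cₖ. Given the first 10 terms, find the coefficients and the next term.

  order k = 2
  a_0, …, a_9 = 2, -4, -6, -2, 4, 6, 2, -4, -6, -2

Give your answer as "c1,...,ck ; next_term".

1,-1 ; 4

  a_2 = 1·-4 + -1·2 = -6
  a_3 = 1·-6 + -1·-4 = -2
  a_4 = 1·-2 + -1·-6 = 4
  a_5 = 1·4 + -1·-2 = 6
  a_6 = 1·6 + -1·4 = 2
  a_7 = 1·2 + -1·6 = -4
  a_8 = 1·-4 + -1·2 = -6
  a_9 = 1·-6 + -1·-4 = -2
  a_10 = 1·-2 + -1·-6 = 4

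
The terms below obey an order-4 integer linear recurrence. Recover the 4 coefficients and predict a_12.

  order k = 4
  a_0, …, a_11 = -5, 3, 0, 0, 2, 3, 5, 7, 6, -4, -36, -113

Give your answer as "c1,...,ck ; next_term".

  a_4 = 3·0 + -2·0 + -1·3 + -1·-5 = 2
  a_5 = 3·2 + -2·0 + -1·0 + -1·3 = 3
  a_6 = 3·3 + -2·2 + -1·0 + -1·0 = 5
  a_7 = 3·5 + -2·3 + -1·2 + -1·0 = 7
  a_8 = 3·7 + -2·5 + -1·3 + -1·2 = 6
  a_9 = 3·6 + -2·7 + -1·5 + -1·3 = -4
  a_10 = 3·-4 + -2·6 + -1·7 + -1·5 = -36
  a_11 = 3·-36 + -2·-4 + -1·6 + -1·7 = -113
  a_12 = 3·-113 + -2·-36 + -1·-4 + -1·6 = -269

3,-2,-1,-1 ; -269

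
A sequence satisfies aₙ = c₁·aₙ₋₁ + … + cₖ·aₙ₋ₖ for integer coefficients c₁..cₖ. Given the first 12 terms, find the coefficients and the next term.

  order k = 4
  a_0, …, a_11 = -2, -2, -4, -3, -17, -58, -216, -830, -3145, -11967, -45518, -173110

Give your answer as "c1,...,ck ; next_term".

3,3,1,-3 ; -658416

  a_4 = 3·-3 + 3·-4 + 1·-2 + -3·-2 = -17
  a_5 = 3·-17 + 3·-3 + 1·-4 + -3·-2 = -58
  a_6 = 3·-58 + 3·-17 + 1·-3 + -3·-4 = -216
  a_7 = 3·-216 + 3·-58 + 1·-17 + -3·-3 = -830
  a_8 = 3·-830 + 3·-216 + 1·-58 + -3·-17 = -3145
  a_9 = 3·-3145 + 3·-830 + 1·-216 + -3·-58 = -11967
  a_10 = 3·-11967 + 3·-3145 + 1·-830 + -3·-216 = -45518
  a_11 = 3·-45518 + 3·-11967 + 1·-3145 + -3·-830 = -173110
  a_12 = 3·-173110 + 3·-45518 + 1·-11967 + -3·-3145 = -658416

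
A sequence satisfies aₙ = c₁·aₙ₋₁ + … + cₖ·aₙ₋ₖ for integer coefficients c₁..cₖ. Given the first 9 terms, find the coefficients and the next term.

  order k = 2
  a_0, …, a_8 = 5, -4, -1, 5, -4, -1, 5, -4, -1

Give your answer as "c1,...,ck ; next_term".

-1,-1 ; 5

  a_2 = -1·-4 + -1·5 = -1
  a_3 = -1·-1 + -1·-4 = 5
  a_4 = -1·5 + -1·-1 = -4
  a_5 = -1·-4 + -1·5 = -1
  a_6 = -1·-1 + -1·-4 = 5
  a_7 = -1·5 + -1·-1 = -4
  a_8 = -1·-4 + -1·5 = -1
  a_9 = -1·-1 + -1·-4 = 5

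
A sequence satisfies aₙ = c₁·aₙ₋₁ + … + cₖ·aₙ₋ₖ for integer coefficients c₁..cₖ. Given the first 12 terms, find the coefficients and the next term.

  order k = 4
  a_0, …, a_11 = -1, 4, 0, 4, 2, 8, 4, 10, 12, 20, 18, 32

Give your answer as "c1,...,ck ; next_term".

  a_4 = 0·4 + 0·0 + 1·4 + 2·-1 = 2
  a_5 = 0·2 + 0·4 + 1·0 + 2·4 = 8
  a_6 = 0·8 + 0·2 + 1·4 + 2·0 = 4
  a_7 = 0·4 + 0·8 + 1·2 + 2·4 = 10
  a_8 = 0·10 + 0·4 + 1·8 + 2·2 = 12
  a_9 = 0·12 + 0·10 + 1·4 + 2·8 = 20
  a_10 = 0·20 + 0·12 + 1·10 + 2·4 = 18
  a_11 = 0·18 + 0·20 + 1·12 + 2·10 = 32
  a_12 = 0·32 + 0·18 + 1·20 + 2·12 = 44

0,0,1,2 ; 44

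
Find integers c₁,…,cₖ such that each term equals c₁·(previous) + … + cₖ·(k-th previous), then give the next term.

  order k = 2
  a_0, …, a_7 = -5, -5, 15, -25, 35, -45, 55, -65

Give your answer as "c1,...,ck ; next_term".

  a_2 = -2·-5 + -1·-5 = 15
  a_3 = -2·15 + -1·-5 = -25
  a_4 = -2·-25 + -1·15 = 35
  a_5 = -2·35 + -1·-25 = -45
  a_6 = -2·-45 + -1·35 = 55
  a_7 = -2·55 + -1·-45 = -65
  a_8 = -2·-65 + -1·55 = 75

-2,-1 ; 75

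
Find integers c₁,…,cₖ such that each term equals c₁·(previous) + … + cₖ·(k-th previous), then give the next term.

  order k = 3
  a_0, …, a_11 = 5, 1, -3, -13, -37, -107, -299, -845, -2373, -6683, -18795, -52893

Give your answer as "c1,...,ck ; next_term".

2,3,-2 ; -148805

  a_3 = 2·-3 + 3·1 + -2·5 = -13
  a_4 = 2·-13 + 3·-3 + -2·1 = -37
  a_5 = 2·-37 + 3·-13 + -2·-3 = -107
  a_6 = 2·-107 + 3·-37 + -2·-13 = -299
  a_7 = 2·-299 + 3·-107 + -2·-37 = -845
  a_8 = 2·-845 + 3·-299 + -2·-107 = -2373
  a_9 = 2·-2373 + 3·-845 + -2·-299 = -6683
  a_10 = 2·-6683 + 3·-2373 + -2·-845 = -18795
  a_11 = 2·-18795 + 3·-6683 + -2·-2373 = -52893
  a_12 = 2·-52893 + 3·-18795 + -2·-6683 = -148805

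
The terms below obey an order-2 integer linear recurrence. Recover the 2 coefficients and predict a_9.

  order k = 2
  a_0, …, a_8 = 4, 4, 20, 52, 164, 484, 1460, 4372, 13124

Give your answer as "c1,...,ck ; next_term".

2,3 ; 39364

  a_2 = 2·4 + 3·4 = 20
  a_3 = 2·20 + 3·4 = 52
  a_4 = 2·52 + 3·20 = 164
  a_5 = 2·164 + 3·52 = 484
  a_6 = 2·484 + 3·164 = 1460
  a_7 = 2·1460 + 3·484 = 4372
  a_8 = 2·4372 + 3·1460 = 13124
  a_9 = 2·13124 + 3·4372 = 39364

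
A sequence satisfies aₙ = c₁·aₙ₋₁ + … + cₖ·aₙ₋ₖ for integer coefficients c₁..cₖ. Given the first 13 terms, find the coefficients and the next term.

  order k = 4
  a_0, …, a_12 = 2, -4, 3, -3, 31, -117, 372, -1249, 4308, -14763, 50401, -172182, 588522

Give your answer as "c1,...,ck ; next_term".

  a_4 = -3·-3 + 0·3 + -4·-4 + 3·2 = 31
  a_5 = -3·31 + 0·-3 + -4·3 + 3·-4 = -117
  a_6 = -3·-117 + 0·31 + -4·-3 + 3·3 = 372
  a_7 = -3·372 + 0·-117 + -4·31 + 3·-3 = -1249
  a_8 = -3·-1249 + 0·372 + -4·-117 + 3·31 = 4308
  a_9 = -3·4308 + 0·-1249 + -4·372 + 3·-117 = -14763
  a_10 = -3·-14763 + 0·4308 + -4·-1249 + 3·372 = 50401
  a_11 = -3·50401 + 0·-14763 + -4·4308 + 3·-1249 = -172182
  a_12 = -3·-172182 + 0·50401 + -4·-14763 + 3·4308 = 588522
  a_13 = -3·588522 + 0·-172182 + -4·50401 + 3·-14763 = -2011459

-3,0,-4,3 ; -2011459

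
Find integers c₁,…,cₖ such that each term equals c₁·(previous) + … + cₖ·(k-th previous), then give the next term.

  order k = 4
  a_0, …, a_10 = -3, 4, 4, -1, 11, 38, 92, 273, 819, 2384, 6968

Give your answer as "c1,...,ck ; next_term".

  a_4 = 3·-1 + -1·4 + 3·4 + -2·-3 = 11
  a_5 = 3·11 + -1·-1 + 3·4 + -2·4 = 38
  a_6 = 3·38 + -1·11 + 3·-1 + -2·4 = 92
  a_7 = 3·92 + -1·38 + 3·11 + -2·-1 = 273
  a_8 = 3·273 + -1·92 + 3·38 + -2·11 = 819
  a_9 = 3·819 + -1·273 + 3·92 + -2·38 = 2384
  a_10 = 3·2384 + -1·819 + 3·273 + -2·92 = 6968
  a_11 = 3·6968 + -1·2384 + 3·819 + -2·273 = 20431

3,-1,3,-2 ; 20431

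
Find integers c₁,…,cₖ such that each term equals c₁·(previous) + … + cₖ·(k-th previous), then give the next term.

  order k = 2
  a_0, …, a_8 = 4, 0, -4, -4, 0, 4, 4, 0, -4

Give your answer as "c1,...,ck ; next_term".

  a_2 = 1·0 + -1·4 = -4
  a_3 = 1·-4 + -1·0 = -4
  a_4 = 1·-4 + -1·-4 = 0
  a_5 = 1·0 + -1·-4 = 4
  a_6 = 1·4 + -1·0 = 4
  a_7 = 1·4 + -1·4 = 0
  a_8 = 1·0 + -1·4 = -4
  a_9 = 1·-4 + -1·0 = -4

1,-1 ; -4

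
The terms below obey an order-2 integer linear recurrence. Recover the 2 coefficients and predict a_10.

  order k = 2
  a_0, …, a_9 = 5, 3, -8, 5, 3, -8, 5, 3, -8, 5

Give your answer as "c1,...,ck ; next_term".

  a_2 = -1·3 + -1·5 = -8
  a_3 = -1·-8 + -1·3 = 5
  a_4 = -1·5 + -1·-8 = 3
  a_5 = -1·3 + -1·5 = -8
  a_6 = -1·-8 + -1·3 = 5
  a_7 = -1·5 + -1·-8 = 3
  a_8 = -1·3 + -1·5 = -8
  a_9 = -1·-8 + -1·3 = 5
  a_10 = -1·5 + -1·-8 = 3

-1,-1 ; 3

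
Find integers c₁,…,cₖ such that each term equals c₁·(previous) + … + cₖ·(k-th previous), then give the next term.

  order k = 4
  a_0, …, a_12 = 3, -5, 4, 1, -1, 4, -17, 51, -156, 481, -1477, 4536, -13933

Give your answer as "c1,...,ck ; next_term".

  a_4 = -3·1 + 0·4 + -1·-5 + -1·3 = -1
  a_5 = -3·-1 + 0·1 + -1·4 + -1·-5 = 4
  a_6 = -3·4 + 0·-1 + -1·1 + -1·4 = -17
  a_7 = -3·-17 + 0·4 + -1·-1 + -1·1 = 51
  a_8 = -3·51 + 0·-17 + -1·4 + -1·-1 = -156
  a_9 = -3·-156 + 0·51 + -1·-17 + -1·4 = 481
  a_10 = -3·481 + 0·-156 + -1·51 + -1·-17 = -1477
  a_11 = -3·-1477 + 0·481 + -1·-156 + -1·51 = 4536
  a_12 = -3·4536 + 0·-1477 + -1·481 + -1·-156 = -13933
  a_13 = -3·-13933 + 0·4536 + -1·-1477 + -1·481 = 42795

-3,0,-1,-1 ; 42795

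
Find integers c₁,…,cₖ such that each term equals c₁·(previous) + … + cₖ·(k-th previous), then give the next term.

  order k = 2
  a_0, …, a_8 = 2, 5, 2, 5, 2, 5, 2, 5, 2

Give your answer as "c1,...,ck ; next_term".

  a_2 = 0·5 + 1·2 = 2
  a_3 = 0·2 + 1·5 = 5
  a_4 = 0·5 + 1·2 = 2
  a_5 = 0·2 + 1·5 = 5
  a_6 = 0·5 + 1·2 = 2
  a_7 = 0·2 + 1·5 = 5
  a_8 = 0·5 + 1·2 = 2
  a_9 = 0·2 + 1·5 = 5

0,1 ; 5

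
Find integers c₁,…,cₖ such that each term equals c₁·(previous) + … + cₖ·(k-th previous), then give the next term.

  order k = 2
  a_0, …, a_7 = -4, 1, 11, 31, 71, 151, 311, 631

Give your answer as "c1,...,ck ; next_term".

3,-2 ; 1271

  a_2 = 3·1 + -2·-4 = 11
  a_3 = 3·11 + -2·1 = 31
  a_4 = 3·31 + -2·11 = 71
  a_5 = 3·71 + -2·31 = 151
  a_6 = 3·151 + -2·71 = 311
  a_7 = 3·311 + -2·151 = 631
  a_8 = 3·631 + -2·311 = 1271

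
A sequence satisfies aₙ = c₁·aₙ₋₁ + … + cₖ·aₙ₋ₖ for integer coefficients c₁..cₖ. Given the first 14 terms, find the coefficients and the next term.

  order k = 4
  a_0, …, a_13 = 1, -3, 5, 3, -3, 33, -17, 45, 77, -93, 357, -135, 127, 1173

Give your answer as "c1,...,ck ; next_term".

0,2,3,-4 ; -1579

  a_4 = 0·3 + 2·5 + 3·-3 + -4·1 = -3
  a_5 = 0·-3 + 2·3 + 3·5 + -4·-3 = 33
  a_6 = 0·33 + 2·-3 + 3·3 + -4·5 = -17
  a_7 = 0·-17 + 2·33 + 3·-3 + -4·3 = 45
  a_8 = 0·45 + 2·-17 + 3·33 + -4·-3 = 77
  a_9 = 0·77 + 2·45 + 3·-17 + -4·33 = -93
  a_10 = 0·-93 + 2·77 + 3·45 + -4·-17 = 357
  a_11 = 0·357 + 2·-93 + 3·77 + -4·45 = -135
  a_12 = 0·-135 + 2·357 + 3·-93 + -4·77 = 127
  a_13 = 0·127 + 2·-135 + 3·357 + -4·-93 = 1173
  a_14 = 0·1173 + 2·127 + 3·-135 + -4·357 = -1579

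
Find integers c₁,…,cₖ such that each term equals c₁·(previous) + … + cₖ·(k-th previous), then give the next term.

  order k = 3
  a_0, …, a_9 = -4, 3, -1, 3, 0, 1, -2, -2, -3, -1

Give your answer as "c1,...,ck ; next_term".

1,0,-1 ; 1

  a_3 = 1·-1 + 0·3 + -1·-4 = 3
  a_4 = 1·3 + 0·-1 + -1·3 = 0
  a_5 = 1·0 + 0·3 + -1·-1 = 1
  a_6 = 1·1 + 0·0 + -1·3 = -2
  a_7 = 1·-2 + 0·1 + -1·0 = -2
  a_8 = 1·-2 + 0·-2 + -1·1 = -3
  a_9 = 1·-3 + 0·-2 + -1·-2 = -1
  a_10 = 1·-1 + 0·-3 + -1·-2 = 1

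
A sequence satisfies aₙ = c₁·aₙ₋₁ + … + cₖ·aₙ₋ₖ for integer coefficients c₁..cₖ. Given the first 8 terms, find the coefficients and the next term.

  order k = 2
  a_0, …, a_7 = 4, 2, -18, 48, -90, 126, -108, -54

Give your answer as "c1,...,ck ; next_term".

  a_2 = -3·2 + -3·4 = -18
  a_3 = -3·-18 + -3·2 = 48
  a_4 = -3·48 + -3·-18 = -90
  a_5 = -3·-90 + -3·48 = 126
  a_6 = -3·126 + -3·-90 = -108
  a_7 = -3·-108 + -3·126 = -54
  a_8 = -3·-54 + -3·-108 = 486

-3,-3 ; 486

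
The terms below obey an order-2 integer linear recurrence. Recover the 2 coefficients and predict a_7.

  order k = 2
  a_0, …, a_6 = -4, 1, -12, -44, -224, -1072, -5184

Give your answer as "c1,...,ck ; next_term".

4,4 ; -25024

  a_2 = 4·1 + 4·-4 = -12
  a_3 = 4·-12 + 4·1 = -44
  a_4 = 4·-44 + 4·-12 = -224
  a_5 = 4·-224 + 4·-44 = -1072
  a_6 = 4·-1072 + 4·-224 = -5184
  a_7 = 4·-5184 + 4·-1072 = -25024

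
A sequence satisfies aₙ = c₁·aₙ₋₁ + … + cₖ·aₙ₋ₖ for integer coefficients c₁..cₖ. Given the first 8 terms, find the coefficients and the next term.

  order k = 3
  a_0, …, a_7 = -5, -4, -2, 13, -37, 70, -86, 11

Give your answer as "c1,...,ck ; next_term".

-3,-3,1 ; 295

  a_3 = -3·-2 + -3·-4 + 1·-5 = 13
  a_4 = -3·13 + -3·-2 + 1·-4 = -37
  a_5 = -3·-37 + -3·13 + 1·-2 = 70
  a_6 = -3·70 + -3·-37 + 1·13 = -86
  a_7 = -3·-86 + -3·70 + 1·-37 = 11
  a_8 = -3·11 + -3·-86 + 1·70 = 295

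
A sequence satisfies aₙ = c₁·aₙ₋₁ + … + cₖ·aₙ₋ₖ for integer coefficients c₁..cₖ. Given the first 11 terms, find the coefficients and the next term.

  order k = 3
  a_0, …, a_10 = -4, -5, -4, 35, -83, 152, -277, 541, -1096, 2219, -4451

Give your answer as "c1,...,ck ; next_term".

-3,-3,-2 ; 8888

  a_3 = -3·-4 + -3·-5 + -2·-4 = 35
  a_4 = -3·35 + -3·-4 + -2·-5 = -83
  a_5 = -3·-83 + -3·35 + -2·-4 = 152
  a_6 = -3·152 + -3·-83 + -2·35 = -277
  a_7 = -3·-277 + -3·152 + -2·-83 = 541
  a_8 = -3·541 + -3·-277 + -2·152 = -1096
  a_9 = -3·-1096 + -3·541 + -2·-277 = 2219
  a_10 = -3·2219 + -3·-1096 + -2·541 = -4451
  a_11 = -3·-4451 + -3·2219 + -2·-1096 = 8888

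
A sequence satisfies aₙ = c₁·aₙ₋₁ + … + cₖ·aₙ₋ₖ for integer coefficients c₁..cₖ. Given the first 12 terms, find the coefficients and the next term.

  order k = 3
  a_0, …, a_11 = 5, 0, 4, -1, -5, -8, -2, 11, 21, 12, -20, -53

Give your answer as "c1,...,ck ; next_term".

1,-1,-1 ; -45

  a_3 = 1·4 + -1·0 + -1·5 = -1
  a_4 = 1·-1 + -1·4 + -1·0 = -5
  a_5 = 1·-5 + -1·-1 + -1·4 = -8
  a_6 = 1·-8 + -1·-5 + -1·-1 = -2
  a_7 = 1·-2 + -1·-8 + -1·-5 = 11
  a_8 = 1·11 + -1·-2 + -1·-8 = 21
  a_9 = 1·21 + -1·11 + -1·-2 = 12
  a_10 = 1·12 + -1·21 + -1·11 = -20
  a_11 = 1·-20 + -1·12 + -1·21 = -53
  a_12 = 1·-53 + -1·-20 + -1·12 = -45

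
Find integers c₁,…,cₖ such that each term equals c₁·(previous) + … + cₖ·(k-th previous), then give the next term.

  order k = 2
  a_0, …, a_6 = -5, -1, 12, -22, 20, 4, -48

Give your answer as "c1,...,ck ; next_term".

  a_2 = -2·-1 + -2·-5 = 12
  a_3 = -2·12 + -2·-1 = -22
  a_4 = -2·-22 + -2·12 = 20
  a_5 = -2·20 + -2·-22 = 4
  a_6 = -2·4 + -2·20 = -48
  a_7 = -2·-48 + -2·4 = 88

-2,-2 ; 88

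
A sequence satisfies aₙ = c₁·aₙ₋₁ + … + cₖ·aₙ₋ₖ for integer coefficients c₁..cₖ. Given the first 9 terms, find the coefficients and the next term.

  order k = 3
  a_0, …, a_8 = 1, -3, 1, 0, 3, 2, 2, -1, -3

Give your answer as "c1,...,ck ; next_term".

  a_3 = 1·1 + 0·-3 + -1·1 = 0
  a_4 = 1·0 + 0·1 + -1·-3 = 3
  a_5 = 1·3 + 0·0 + -1·1 = 2
  a_6 = 1·2 + 0·3 + -1·0 = 2
  a_7 = 1·2 + 0·2 + -1·3 = -1
  a_8 = 1·-1 + 0·2 + -1·2 = -3
  a_9 = 1·-3 + 0·-1 + -1·2 = -5

1,0,-1 ; -5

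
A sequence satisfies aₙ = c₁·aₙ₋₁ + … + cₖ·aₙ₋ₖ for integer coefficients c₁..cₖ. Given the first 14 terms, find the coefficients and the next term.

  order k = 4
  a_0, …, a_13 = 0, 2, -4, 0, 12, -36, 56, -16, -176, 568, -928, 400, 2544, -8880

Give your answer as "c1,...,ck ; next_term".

-2,-2,2,-2 ; 15328

  a_4 = -2·0 + -2·-4 + 2·2 + -2·0 = 12
  a_5 = -2·12 + -2·0 + 2·-4 + -2·2 = -36
  a_6 = -2·-36 + -2·12 + 2·0 + -2·-4 = 56
  a_7 = -2·56 + -2·-36 + 2·12 + -2·0 = -16
  a_8 = -2·-16 + -2·56 + 2·-36 + -2·12 = -176
  a_9 = -2·-176 + -2·-16 + 2·56 + -2·-36 = 568
  a_10 = -2·568 + -2·-176 + 2·-16 + -2·56 = -928
  a_11 = -2·-928 + -2·568 + 2·-176 + -2·-16 = 400
  a_12 = -2·400 + -2·-928 + 2·568 + -2·-176 = 2544
  a_13 = -2·2544 + -2·400 + 2·-928 + -2·568 = -8880
  a_14 = -2·-8880 + -2·2544 + 2·400 + -2·-928 = 15328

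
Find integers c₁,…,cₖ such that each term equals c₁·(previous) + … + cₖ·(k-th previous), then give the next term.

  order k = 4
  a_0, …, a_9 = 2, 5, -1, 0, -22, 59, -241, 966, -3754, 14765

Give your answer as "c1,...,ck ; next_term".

-3,3,-3,-2 ; -57973

  a_4 = -3·0 + 3·-1 + -3·5 + -2·2 = -22
  a_5 = -3·-22 + 3·0 + -3·-1 + -2·5 = 59
  a_6 = -3·59 + 3·-22 + -3·0 + -2·-1 = -241
  a_7 = -3·-241 + 3·59 + -3·-22 + -2·0 = 966
  a_8 = -3·966 + 3·-241 + -3·59 + -2·-22 = -3754
  a_9 = -3·-3754 + 3·966 + -3·-241 + -2·59 = 14765
  a_10 = -3·14765 + 3·-3754 + -3·966 + -2·-241 = -57973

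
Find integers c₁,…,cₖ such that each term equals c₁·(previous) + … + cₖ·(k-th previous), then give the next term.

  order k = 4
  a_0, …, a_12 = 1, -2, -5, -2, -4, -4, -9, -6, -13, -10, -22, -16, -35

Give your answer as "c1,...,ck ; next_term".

  a_4 = 0·-2 + 1·-5 + 0·-2 + 1·1 = -4
  a_5 = 0·-4 + 1·-2 + 0·-5 + 1·-2 = -4
  a_6 = 0·-4 + 1·-4 + 0·-2 + 1·-5 = -9
  a_7 = 0·-9 + 1·-4 + 0·-4 + 1·-2 = -6
  a_8 = 0·-6 + 1·-9 + 0·-4 + 1·-4 = -13
  a_9 = 0·-13 + 1·-6 + 0·-9 + 1·-4 = -10
  a_10 = 0·-10 + 1·-13 + 0·-6 + 1·-9 = -22
  a_11 = 0·-22 + 1·-10 + 0·-13 + 1·-6 = -16
  a_12 = 0·-16 + 1·-22 + 0·-10 + 1·-13 = -35
  a_13 = 0·-35 + 1·-16 + 0·-22 + 1·-10 = -26

0,1,0,1 ; -26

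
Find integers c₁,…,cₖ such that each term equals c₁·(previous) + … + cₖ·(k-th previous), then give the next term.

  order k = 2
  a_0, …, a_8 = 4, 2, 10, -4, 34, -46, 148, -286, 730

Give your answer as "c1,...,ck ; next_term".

-1,3 ; -1588

  a_2 = -1·2 + 3·4 = 10
  a_3 = -1·10 + 3·2 = -4
  a_4 = -1·-4 + 3·10 = 34
  a_5 = -1·34 + 3·-4 = -46
  a_6 = -1·-46 + 3·34 = 148
  a_7 = -1·148 + 3·-46 = -286
  a_8 = -1·-286 + 3·148 = 730
  a_9 = -1·730 + 3·-286 = -1588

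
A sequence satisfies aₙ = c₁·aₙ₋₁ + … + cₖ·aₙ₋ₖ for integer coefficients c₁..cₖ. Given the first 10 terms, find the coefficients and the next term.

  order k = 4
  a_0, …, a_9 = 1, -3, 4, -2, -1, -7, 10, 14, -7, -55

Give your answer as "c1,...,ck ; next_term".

  a_4 = 0·-2 + -2·4 + -2·-3 + 1·1 = -1
  a_5 = 0·-1 + -2·-2 + -2·4 + 1·-3 = -7
  a_6 = 0·-7 + -2·-1 + -2·-2 + 1·4 = 10
  a_7 = 0·10 + -2·-7 + -2·-1 + 1·-2 = 14
  a_8 = 0·14 + -2·10 + -2·-7 + 1·-1 = -7
  a_9 = 0·-7 + -2·14 + -2·10 + 1·-7 = -55
  a_10 = 0·-55 + -2·-7 + -2·14 + 1·10 = -4

0,-2,-2,1 ; -4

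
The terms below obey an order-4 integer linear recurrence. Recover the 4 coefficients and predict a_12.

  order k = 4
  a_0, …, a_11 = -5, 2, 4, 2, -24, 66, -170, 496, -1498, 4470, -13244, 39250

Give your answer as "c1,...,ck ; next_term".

-3,-1,-2,2 ; -116442

  a_4 = -3·2 + -1·4 + -2·2 + 2·-5 = -24
  a_5 = -3·-24 + -1·2 + -2·4 + 2·2 = 66
  a_6 = -3·66 + -1·-24 + -2·2 + 2·4 = -170
  a_7 = -3·-170 + -1·66 + -2·-24 + 2·2 = 496
  a_8 = -3·496 + -1·-170 + -2·66 + 2·-24 = -1498
  a_9 = -3·-1498 + -1·496 + -2·-170 + 2·66 = 4470
  a_10 = -3·4470 + -1·-1498 + -2·496 + 2·-170 = -13244
  a_11 = -3·-13244 + -1·4470 + -2·-1498 + 2·496 = 39250
  a_12 = -3·39250 + -1·-13244 + -2·4470 + 2·-1498 = -116442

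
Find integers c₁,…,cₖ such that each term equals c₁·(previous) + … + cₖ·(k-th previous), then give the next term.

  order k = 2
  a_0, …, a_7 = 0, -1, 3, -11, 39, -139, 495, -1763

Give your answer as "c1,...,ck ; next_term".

-3,2 ; 6279

  a_2 = -3·-1 + 2·0 = 3
  a_3 = -3·3 + 2·-1 = -11
  a_4 = -3·-11 + 2·3 = 39
  a_5 = -3·39 + 2·-11 = -139
  a_6 = -3·-139 + 2·39 = 495
  a_7 = -3·495 + 2·-139 = -1763
  a_8 = -3·-1763 + 2·495 = 6279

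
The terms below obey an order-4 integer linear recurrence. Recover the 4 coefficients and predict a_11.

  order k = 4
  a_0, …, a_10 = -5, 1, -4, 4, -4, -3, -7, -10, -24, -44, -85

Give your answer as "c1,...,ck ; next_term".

1,1,1,1 ; -163

  a_4 = 1·4 + 1·-4 + 1·1 + 1·-5 = -4
  a_5 = 1·-4 + 1·4 + 1·-4 + 1·1 = -3
  a_6 = 1·-3 + 1·-4 + 1·4 + 1·-4 = -7
  a_7 = 1·-7 + 1·-3 + 1·-4 + 1·4 = -10
  a_8 = 1·-10 + 1·-7 + 1·-3 + 1·-4 = -24
  a_9 = 1·-24 + 1·-10 + 1·-7 + 1·-3 = -44
  a_10 = 1·-44 + 1·-24 + 1·-10 + 1·-7 = -85
  a_11 = 1·-85 + 1·-44 + 1·-24 + 1·-10 = -163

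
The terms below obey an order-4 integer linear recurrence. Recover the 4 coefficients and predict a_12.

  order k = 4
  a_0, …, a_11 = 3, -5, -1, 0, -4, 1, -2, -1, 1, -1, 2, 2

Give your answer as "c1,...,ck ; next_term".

1,1,0,-1 ; 3

  a_4 = 1·0 + 1·-1 + 0·-5 + -1·3 = -4
  a_5 = 1·-4 + 1·0 + 0·-1 + -1·-5 = 1
  a_6 = 1·1 + 1·-4 + 0·0 + -1·-1 = -2
  a_7 = 1·-2 + 1·1 + 0·-4 + -1·0 = -1
  a_8 = 1·-1 + 1·-2 + 0·1 + -1·-4 = 1
  a_9 = 1·1 + 1·-1 + 0·-2 + -1·1 = -1
  a_10 = 1·-1 + 1·1 + 0·-1 + -1·-2 = 2
  a_11 = 1·2 + 1·-1 + 0·1 + -1·-1 = 2
  a_12 = 1·2 + 1·2 + 0·-1 + -1·1 = 3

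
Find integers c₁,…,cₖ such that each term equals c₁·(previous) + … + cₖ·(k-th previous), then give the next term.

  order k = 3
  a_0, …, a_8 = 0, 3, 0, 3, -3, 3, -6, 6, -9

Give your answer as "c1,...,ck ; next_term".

  a_3 = 0·0 + 1·3 + -1·0 = 3
  a_4 = 0·3 + 1·0 + -1·3 = -3
  a_5 = 0·-3 + 1·3 + -1·0 = 3
  a_6 = 0·3 + 1·-3 + -1·3 = -6
  a_7 = 0·-6 + 1·3 + -1·-3 = 6
  a_8 = 0·6 + 1·-6 + -1·3 = -9
  a_9 = 0·-9 + 1·6 + -1·-6 = 12

0,1,-1 ; 12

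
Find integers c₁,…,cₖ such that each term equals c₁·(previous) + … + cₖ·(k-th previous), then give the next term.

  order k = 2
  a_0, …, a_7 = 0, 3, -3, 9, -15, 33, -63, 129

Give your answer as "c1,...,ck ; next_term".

-1,2 ; -255

  a_2 = -1·3 + 2·0 = -3
  a_3 = -1·-3 + 2·3 = 9
  a_4 = -1·9 + 2·-3 = -15
  a_5 = -1·-15 + 2·9 = 33
  a_6 = -1·33 + 2·-15 = -63
  a_7 = -1·-63 + 2·33 = 129
  a_8 = -1·129 + 2·-63 = -255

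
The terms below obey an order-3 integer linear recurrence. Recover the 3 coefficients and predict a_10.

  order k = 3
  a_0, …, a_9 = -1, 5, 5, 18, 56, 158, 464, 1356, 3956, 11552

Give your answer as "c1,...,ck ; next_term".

  a_3 = 2·5 + 2·5 + 2·-1 = 18
  a_4 = 2·18 + 2·5 + 2·5 = 56
  a_5 = 2·56 + 2·18 + 2·5 = 158
  a_6 = 2·158 + 2·56 + 2·18 = 464
  a_7 = 2·464 + 2·158 + 2·56 = 1356
  a_8 = 2·1356 + 2·464 + 2·158 = 3956
  a_9 = 2·3956 + 2·1356 + 2·464 = 11552
  a_10 = 2·11552 + 2·3956 + 2·1356 = 33728

2,2,2 ; 33728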